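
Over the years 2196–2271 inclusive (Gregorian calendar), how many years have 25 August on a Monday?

Track 25 August's weekday year by year (advancing +1, or +2 across a Feb 29):
  2196: Thu  2197: Fri (+1)  2198: Sat (+1)  2199: Sun (+1)  2200: Mon (+1) ✓
  2201: Tue (+1)  2202: Wed (+1)  2203: Thu (+1)  2204: Sat (+2)  2205: Sun (+1)
  2206: Mon (+1) ✓  2207: Tue (+1)  2208: Thu (+2)  2209: Fri (+1)  … (48 more years) …
  2258: Wed (+1)  2259: Thu (+1)  2260: Sat (+2)  2261: Sun (+1)  2262: Mon (+1) ✓
  2263: Tue (+1)  2264: Thu (+2)  2265: Fri (+1)  2266: Sat (+1)  2267: Sun (+1)
  2268: Tue (+2)  2269: Wed (+1)  2270: Thu (+1)  2271: Fri (+1)
Monday years: 2200, 2206, 2217, 2223, 2228, 2234, 2245, 2251, 2256, 2262 — 10 in total.

10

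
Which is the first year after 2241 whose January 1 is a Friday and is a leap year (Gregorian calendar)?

2264

Jan 1 advances by 2 weekdays after a leap year and by 1 after a common year.
2241: Jan 1 is Friday.
2242: Saturday
2243: Sunday
2244: Monday (leap)
2245: Wednesday
2246: Thursday
2247: Friday
2248: Saturday (leap)
2249: Monday
2250: Tuesday
2251: Wednesday
2252: Thursday (leap)
2253: Saturday
2254: Sunday
2255: Monday
2256: Tuesday (leap)
2257: Thursday
2258: Friday
2259: Saturday
2260: Sunday (leap)
2261: Tuesday
2262: Wednesday
2263: Thursday
2264: Friday (leap)
2264 begins on a Friday and is a leap year.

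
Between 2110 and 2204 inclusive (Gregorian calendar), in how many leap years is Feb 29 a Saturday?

Leap years in 2110–2204: 23 of them.
Feb 29 weekday advances by 5 (mod 7) from one leap year to the next four years later (or differs when a century non-leap intervenes).
Leap-day weekdays: 2112:Mon 2116:Sat✓ 2120:Thu 2124:Tue 2128:Sun 2132:Fri 2136:Wed 2140:Mon 2144:Sat✓ 2148:Thu 2152:Tue 2156:Sun 2160:Fri 2164:Wed 2168:Mon 2172:Sat✓ 2176:Thu 2180:Tue 2184:Sun 2188:Fri 2192:Wed 2196:Mon 2204:Wed
Saturday: 2116, 2144, 2172 → 3.

3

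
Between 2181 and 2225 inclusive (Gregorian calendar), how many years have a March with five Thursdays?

March has 31 days; it has five Thursdays when Thursday falls among the first (month-length − 28) days — i.e. when March 1 is one of Thursday/Wednesday/Tuesday.
March 1 by year: 2181:Thu✓ 2182:Fri 2183:Sat 2184:Mon 2185:Tue✓ 2186:Wed✓ 2187:Thu✓ 2188:Sat 2189:Sun 2190:Mon 2191:Tue✓ 2192:Thu✓ 2193:Fri 2194:Sat 2195:Sun …(15 more)… 2211:Fri 2212:Sun 2213:Mon 2214:Tue✓ 2215:Wed✓ 2216:Fri 2217:Sat 2218:Sun 2219:Mon 2220:Wed✓ 2221:Thu✓ 2222:Fri 2223:Sat 2224:Mon 2225:Tue✓
Years with five Thursdays: 2181, 2185, 2186, 2187, 2191, 2192, 2196, 2197, 2198, 2203, 2204, 2208, 2209, 2210, 2214, 2215, 2220, 2221, 2225 → 19.

19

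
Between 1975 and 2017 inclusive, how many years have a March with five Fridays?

17

March has 31 days; it has five Fridays when Friday falls among the first (month-length − 28) days — i.e. when March 1 is one of Friday/Thursday/Wednesday.
March 1 by year: 1975:Sat 1976:Mon 1977:Tue 1978:Wed✓ 1979:Thu✓ 1980:Sat 1981:Sun 1982:Mon 1983:Tue 1984:Thu✓ 1985:Fri✓ 1986:Sat 1987:Sun 1988:Tue 1989:Wed✓ …(13 more)… 2003:Sat 2004:Mon 2005:Tue 2006:Wed✓ 2007:Thu✓ 2008:Sat 2009:Sun 2010:Mon 2011:Tue 2012:Thu✓ 2013:Fri✓ 2014:Sat 2015:Sun 2016:Tue 2017:Wed✓
Years with five Fridays: 1978, 1979, 1984, 1985, 1989, 1990, 1991, 1995, 1996, 2000, 2001, 2002, 2006, 2007, 2012, 2013, 2017 → 17.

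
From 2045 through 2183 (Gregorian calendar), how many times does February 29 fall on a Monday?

Leap years in 2045–2183: 33 of them.
Feb 29 weekday advances by 5 (mod 7) from one leap year to the next four years later (or differs when a century non-leap intervenes).
Leap-day weekdays: 2048:Sat 2052:Thu 2056:Tue 2060:Sun 2064:Fri 2068:Wed 2072:Mon✓ 2076:Sat 2080:Thu 2084:Tue 2088:Sun 2092:Fri 2096:Wed …(7 more)… 2132:Fri 2136:Wed 2140:Mon✓ 2144:Sat 2148:Thu 2152:Tue 2156:Sun 2160:Fri 2164:Wed 2168:Mon✓ 2172:Sat 2176:Thu 2180:Tue
Monday: 2072, 2112, 2140, 2168 → 4.

4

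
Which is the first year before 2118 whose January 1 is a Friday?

2117

Jan 1 advances by 2 weekdays after a leap year and by 1 after a common year.
2118: Jan 1 is Saturday.
2117: Friday
2117 begins on a Friday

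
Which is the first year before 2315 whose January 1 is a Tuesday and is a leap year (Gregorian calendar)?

2284

Jan 1 advances by 2 weekdays after a leap year and by 1 after a common year.
2315: Jan 1 is Friday.
2314: Thursday
2313: Wednesday
2312: Monday (leap)
2311: Sunday
2310: Saturday
2309: Friday
2308: Wednesday (leap)
2307: Tuesday
2306: Monday
2305: Sunday
2304: Friday (leap)
2303: Thursday
2302: Wednesday
2301: Tuesday
2300: Monday
2299: Sunday
2298: Saturday
2297: Friday
2296: Wednesday (leap)
2295: Tuesday
2294: Monday
2293: Sunday
2292: Friday (leap)
2291: Thursday
2290: Wednesday
2289: Tuesday
2288: Sunday (leap)
2287: Saturday
2286: Friday
2285: Thursday
2284: Tuesday (leap)
2284 begins on a Tuesday and is a leap year.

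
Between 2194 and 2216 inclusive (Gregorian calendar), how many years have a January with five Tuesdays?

January has 31 days; it has five Tuesdays when Tuesday falls among the first (month-length − 28) days — i.e. when January 1 is one of Tuesday/Monday/Sunday.
January 1 by year: 2194:Wed 2195:Thu 2196:Fri 2197:Sun✓ 2198:Mon✓ 2199:Tue✓ 2200:Wed 2201:Thu 2202:Fri 2203:Sat 2204:Sun✓ 2205:Tue✓ 2206:Wed 2207:Thu 2208:Fri 2209:Sun✓ 2210:Mon✓ 2211:Tue✓ 2212:Wed 2213:Fri 2214:Sat 2215:Sun✓ 2216:Mon✓
Years with five Tuesdays: 2197, 2198, 2199, 2204, 2205, 2209, 2210, 2211, 2215, 2216 → 10.

10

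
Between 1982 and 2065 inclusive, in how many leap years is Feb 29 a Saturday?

3

Leap years in 1982–2065: 21 of them.
Feb 29 weekday advances by 5 (mod 7) from one leap year to the next four years later (or differs when a century non-leap intervenes).
Leap-day weekdays: 1984:Wed 1988:Mon 1992:Sat✓ 1996:Thu 2000:Tue 2004:Sun 2008:Fri 2012:Wed 2016:Mon 2020:Sat✓ 2024:Thu 2028:Tue 2032:Sun 2036:Fri 2040:Wed 2044:Mon 2048:Sat✓ 2052:Thu 2056:Tue 2060:Sun 2064:Fri
Saturday: 1992, 2020, 2048 → 3.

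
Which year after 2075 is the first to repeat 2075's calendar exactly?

2086

Two years share a calendar iff Jan 1 falls on the same weekday and both are leap or both are common. 2075: Jan 1 is Tuesday, common year.
2076: Jan 1 Wednesday, leap
2077: Jan 1 Friday, common
2078: Jan 1 Saturday, common
2079: Jan 1 Sunday, common
2080: Jan 1 Monday, leap
2081: Jan 1 Wednesday, common
2082: Jan 1 Thursday, common
2083: Jan 1 Friday, common
2084: Jan 1 Saturday, leap
2085: Jan 1 Monday, common
2086: Jan 1 Tuesday, common
2086 matches on both conditions.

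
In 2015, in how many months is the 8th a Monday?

1

Check the 8th of each month of 2015: Jan 8: Thu, Feb 8: Sun, Mar 8: Sun, Apr 8: Wed, May 8: Fri, Jun 8: Mon, Jul 8: Wed, Aug 8: Sat, Sep 8: Tue, Oct 8: Thu, Nov 8: Sun, Dec 8: Tue.
Monday occurs in June — 1 month.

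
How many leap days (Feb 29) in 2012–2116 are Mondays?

4

Leap years in 2012–2116: 26 of them.
Feb 29 weekday advances by 5 (mod 7) from one leap year to the next four years later (or differs when a century non-leap intervenes).
Leap-day weekdays: 2012:Wed 2016:Mon✓ 2020:Sat 2024:Thu 2028:Tue 2032:Sun 2036:Fri 2040:Wed 2044:Mon✓ 2048:Sat 2052:Thu 2056:Tue 2060:Sun 2064:Fri 2068:Wed 2072:Mon✓ 2076:Sat 2080:Thu 2084:Tue 2088:Sun 2092:Fri 2096:Wed 2104:Fri 2108:Wed 2112:Mon✓ 2116:Sat
Monday: 2016, 2044, 2072, 2112 → 4.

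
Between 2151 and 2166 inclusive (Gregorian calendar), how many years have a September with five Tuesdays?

4

September has 30 days; it has five Tuesdays when Tuesday falls among the first (month-length − 28) days — i.e. when September 1 is one of Tuesday/Monday.
September 1 by year: 2151:Wed 2152:Fri 2153:Sat 2154:Sun 2155:Mon✓ 2156:Wed 2157:Thu 2158:Fri 2159:Sat 2160:Mon✓ 2161:Tue✓ 2162:Wed 2163:Thu 2164:Sat 2165:Sun 2166:Mon✓
Years with five Tuesdays: 2155, 2160, 2161, 2166 → 4.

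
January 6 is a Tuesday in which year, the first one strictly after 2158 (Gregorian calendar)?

2161

From one year to the next, a fixed date's weekday advances by 1, or by 2 when a Feb 29 lies between the two dates.
2158: January 6 is Friday.
2159: Saturday (+1)
2160: Sunday (+1)
2161: Tuesday (+2)
January 6 falls on a Tuesday in 2161.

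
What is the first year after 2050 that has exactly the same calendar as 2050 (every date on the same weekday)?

Two years share a calendar iff Jan 1 falls on the same weekday and both are leap or both are common. 2050: Jan 1 is Saturday, common year.
2051: Jan 1 Sunday, common
2052: Jan 1 Monday, leap
2053: Jan 1 Wednesday, common
2054: Jan 1 Thursday, common
2055: Jan 1 Friday, common
2056: Jan 1 Saturday, leap
2057: Jan 1 Monday, common
2058: Jan 1 Tuesday, common
2059: Jan 1 Wednesday, common
2060: Jan 1 Thursday, leap
2061: Jan 1 Saturday, common
2061 matches on both conditions.

2061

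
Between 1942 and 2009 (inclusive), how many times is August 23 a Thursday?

Track August 23's weekday year by year (advancing +1, or +2 across a Feb 29):
  1942: Sun  1943: Mon (+1)  1944: Wed (+2)  1945: Thu (+1) ✓  1946: Fri (+1)
  1947: Sat (+1)  1948: Mon (+2)  1949: Tue (+1)  1950: Wed (+1)  1951: Thu (+1) ✓
  1952: Sat (+2)  1953: Sun (+1)  1954: Mon (+1)  1955: Tue (+1)  … (40 more years) …
  1996: Fri (+2)  1997: Sat (+1)  1998: Sun (+1)  1999: Mon (+1)  2000: Wed (+2)
  2001: Thu (+1) ✓  2002: Fri (+1)  2003: Sat (+1)  2004: Mon (+2)  2005: Tue (+1)
  2006: Wed (+1)  2007: Thu (+1) ✓  2008: Sat (+2)  2009: Sun (+1)
Thursday years: 1945, 1951, 1956, 1962, 1973, 1979, 1984, 1990, 2001, 2007 — 10 in total.

10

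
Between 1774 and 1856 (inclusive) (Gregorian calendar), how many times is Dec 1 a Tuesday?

Track Dec 1's weekday year by year (advancing +1, or +2 across a Feb 29):
  1774: Thu  1775: Fri (+1)  1776: Sun (+2)  1777: Mon (+1)  1778: Tue (+1) ✓
  1779: Wed (+1)  1780: Fri (+2)  1781: Sat (+1)  1782: Sun (+1)  1783: Mon (+1)
  1784: Wed (+2)  1785: Thu (+1)  1786: Fri (+1)  1787: Sat (+1)  … (55 more years) …
  1843: Fri (+1)  1844: Sun (+2)  1845: Mon (+1)  1846: Tue (+1) ✓  1847: Wed (+1)
  1848: Fri (+2)  1849: Sat (+1)  1850: Sun (+1)  1851: Mon (+1)  1852: Wed (+2)
  1853: Thu (+1)  1854: Fri (+1)  1855: Sat (+1)  1856: Mon (+2)
Tuesday years: 1778, 1789, 1795, 1801, 1807, 1812, 1818, 1829, 1835, 1840, 1846 — 11 in total.

11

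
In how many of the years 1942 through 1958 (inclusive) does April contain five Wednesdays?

April has 30 days; it has five Wednesdays when Wednesday falls among the first (month-length − 28) days — i.e. when April 1 is one of Wednesday/Tuesday.
April 1 by year: 1942:Wed✓ 1943:Thu 1944:Sat 1945:Sun 1946:Mon 1947:Tue✓ 1948:Thu 1949:Fri 1950:Sat 1951:Sun 1952:Tue✓ 1953:Wed✓ 1954:Thu 1955:Fri 1956:Sun 1957:Mon 1958:Tue✓
Years with five Wednesdays: 1942, 1947, 1952, 1953, 1958 → 5.

5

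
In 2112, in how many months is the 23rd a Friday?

Check the 23rd of each month of 2112: Jan 23: Sat, Feb 23: Tue, Mar 23: Wed, Apr 23: Sat, May 23: Mon, Jun 23: Thu, Jul 23: Sat, Aug 23: Tue, Sep 23: Fri, Oct 23: Sun, Nov 23: Wed, Dec 23: Fri.
Friday occurs in September, December — 2 months.

2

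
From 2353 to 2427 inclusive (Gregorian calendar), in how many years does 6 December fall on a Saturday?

10

Track 6 December's weekday year by year (advancing +1, or +2 across a Feb 29):
  2353: Sun  2354: Mon (+1)  2355: Tue (+1)  2356: Thu (+2)  2357: Fri (+1)
  2358: Sat (+1) ✓  2359: Sun (+1)  2360: Tue (+2)  2361: Wed (+1)  2362: Thu (+1)
  2363: Fri (+1)  2364: Sun (+2)  2365: Mon (+1)  2366: Tue (+1)  … (47 more years) …
  2414: Sat (+1) ✓  2415: Sun (+1)  2416: Tue (+2)  2417: Wed (+1)  2418: Thu (+1)
  2419: Fri (+1)  2420: Sun (+2)  2421: Mon (+1)  2422: Tue (+1)  2423: Wed (+1)
  2424: Fri (+2)  2425: Sat (+1) ✓  2426: Sun (+1)  2427: Mon (+1)
Saturday years: 2358, 2369, 2375, 2380, 2386, 2397, 2403, 2408, 2414, 2425 — 10 in total.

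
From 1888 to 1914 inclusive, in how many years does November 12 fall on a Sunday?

4

Track November 12's weekday year by year (advancing +1, or +2 across a Feb 29):
  1888: Mon  1889: Tue (+1)  1890: Wed (+1)  1891: Thu (+1)  1892: Sat (+2)
  1893: Sun (+1) ✓  1894: Mon (+1)  1895: Tue (+1)  1896: Thu (+2)  1897: Fri (+1)
  1898: Sat (+1)  1899: Sun (+1) ✓  1900: Mon (+1)  1901: Tue (+1)  1902: Wed (+1)
  1903: Thu (+1)  1904: Sat (+2)  1905: Sun (+1) ✓  1906: Mon (+1)  1907: Tue (+1)
  1908: Thu (+2)  1909: Fri (+1)  1910: Sat (+1)  1911: Sun (+1) ✓  1912: Tue (+2)
  1913: Wed (+1)  1914: Thu (+1)
Sunday years: 1893, 1899, 1905, 1911 — 4 in total.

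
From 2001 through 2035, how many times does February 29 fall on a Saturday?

Leap years in 2001–2035: 8 of them.
Feb 29 weekday advances by 5 (mod 7) from one leap year to the next four years later (or differs when a century non-leap intervenes).
Leap-day weekdays: 2004:Sun 2008:Fri 2012:Wed 2016:Mon 2020:Sat✓ 2024:Thu 2028:Tue 2032:Sun
Saturday: 2020 → 1.

1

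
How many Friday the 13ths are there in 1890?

1

Check the 13th of each month of 1890: Jan 13: Mon, Feb 13: Thu, Mar 13: Thu, Apr 13: Sun, May 13: Tue, Jun 13: Fri, Jul 13: Sun, Aug 13: Wed, Sep 13: Sat, Oct 13: Mon, Nov 13: Thu, Dec 13: Sat.
Friday occurs in June — 1 month.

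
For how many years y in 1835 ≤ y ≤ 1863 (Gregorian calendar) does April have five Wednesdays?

April has 30 days; it has five Wednesdays when Wednesday falls among the first (month-length − 28) days — i.e. when April 1 is one of Wednesday/Tuesday.
April 1 by year: 1835:Wed✓ 1836:Fri 1837:Sat 1838:Sun 1839:Mon 1840:Wed✓ 1841:Thu 1842:Fri 1843:Sat 1844:Mon 1845:Tue✓ 1846:Wed✓ 1847:Thu 1848:Sat 1849:Sun 1850:Mon 1851:Tue✓ 1852:Thu 1853:Fri 1854:Sat 1855:Sun 1856:Tue✓ 1857:Wed✓ 1858:Thu 1859:Fri 1860:Sun 1861:Mon 1862:Tue✓ 1863:Wed✓
Years with five Wednesdays: 1835, 1840, 1845, 1846, 1851, 1856, 1857, 1862, 1863 → 9.

9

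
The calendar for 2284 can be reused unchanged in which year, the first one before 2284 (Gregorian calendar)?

Two years share a calendar iff Jan 1 falls on the same weekday and both are leap or both are common. 2284: Jan 1 is Tuesday, leap year.
2283: Jan 1 Monday, common
2282: Jan 1 Sunday, common
2281: Jan 1 Saturday, common
2280: Jan 1 Thursday, leap
2279: Jan 1 Wednesday, common
2278: Jan 1 Tuesday, common
2277: Jan 1 Monday, common
2276: Jan 1 Saturday, leap
2275: Jan 1 Friday, common
2274: Jan 1 Thursday, common
2273: Jan 1 Wednesday, common
2272: Jan 1 Monday, leap
2271: Jan 1 Sunday, common
2270: Jan 1 Saturday, common
2269: Jan 1 Friday, common
2268: Jan 1 Wednesday, leap
2267: Jan 1 Tuesday, common
2266: Jan 1 Monday, common
2265: Jan 1 Sunday, common
2264: Jan 1 Friday, leap
2263: Jan 1 Thursday, common
2262: Jan 1 Wednesday, common
2261: Jan 1 Tuesday, common
2260: Jan 1 Sunday, leap
2259: Jan 1 Saturday, common
2258: Jan 1 Friday, common
2257: Jan 1 Thursday, common
2256: Jan 1 Tuesday, leap
2256 matches on both conditions.

2256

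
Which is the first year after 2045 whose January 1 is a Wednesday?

2048

Jan 1 advances by 2 weekdays after a leap year and by 1 after a common year.
2045: Jan 1 is Sunday.
2046: Monday
2047: Tuesday
2048: Wednesday (leap)
2048 begins on a Wednesday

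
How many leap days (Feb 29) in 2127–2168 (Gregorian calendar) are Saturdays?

1

Leap years in 2127–2168: 11 of them.
Feb 29 weekday advances by 5 (mod 7) from one leap year to the next four years later (or differs when a century non-leap intervenes).
Leap-day weekdays: 2128:Sun 2132:Fri 2136:Wed 2140:Mon 2144:Sat✓ 2148:Thu 2152:Tue 2156:Sun 2160:Fri 2164:Wed 2168:Mon
Saturday: 2144 → 1.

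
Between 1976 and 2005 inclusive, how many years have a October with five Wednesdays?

12

October has 31 days; it has five Wednesdays when Wednesday falls among the first (month-length − 28) days — i.e. when October 1 is one of Wednesday/Tuesday/Monday.
October 1 by year: 1976:Fri 1977:Sat 1978:Sun 1979:Mon✓ 1980:Wed✓ 1981:Thu 1982:Fri 1983:Sat 1984:Mon✓ 1985:Tue✓ 1986:Wed✓ 1987:Thu 1988:Sat 1989:Sun 1990:Mon✓ 1991:Tue✓ 1992:Thu 1993:Fri 1994:Sat 1995:Sun 1996:Tue✓ 1997:Wed✓ 1998:Thu 1999:Fri 2000:Sun 2001:Mon✓ 2002:Tue✓ 2003:Wed✓ 2004:Fri 2005:Sat
Years with five Wednesdays: 1979, 1980, 1984, 1985, 1986, 1990, 1991, 1996, 1997, 2001, 2002, 2003 → 12.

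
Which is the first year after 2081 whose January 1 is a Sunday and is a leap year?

Jan 1 advances by 2 weekdays after a leap year and by 1 after a common year.
2081: Jan 1 is Wednesday.
2082: Thursday
2083: Friday
2084: Saturday (leap)
2085: Monday
2086: Tuesday
2087: Wednesday
2088: Thursday (leap)
2089: Saturday
2090: Sunday
2091: Monday
2092: Tuesday (leap)
2093: Thursday
2094: Friday
2095: Saturday
2096: Sunday (leap)
2096 begins on a Sunday and is a leap year.

2096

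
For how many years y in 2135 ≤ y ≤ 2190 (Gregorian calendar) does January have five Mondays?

24

January has 31 days; it has five Mondays when Monday falls among the first (month-length − 28) days — i.e. when January 1 is one of Monday/Sunday/Saturday.
January 1 by year: 2135:Sat✓ 2136:Sun✓ 2137:Tue 2138:Wed 2139:Thu 2140:Fri 2141:Sun✓ 2142:Mon✓ 2143:Tue 2144:Wed 2145:Fri 2146:Sat✓ 2147:Sun✓ 2148:Mon✓ 2149:Wed …(26 more)… 2176:Mon✓ 2177:Wed 2178:Thu 2179:Fri 2180:Sat✓ 2181:Mon✓ 2182:Tue 2183:Wed 2184:Thu 2185:Sat✓ 2186:Sun✓ 2187:Mon✓ 2188:Tue 2189:Thu 2190:Fri
Years with five Mondays: 2135, 2136, 2141, 2142, 2146, 2147, 2148, 2152, 2153, 2157, 2158, 2159, 2163, 2164, 2169, 2170, 2174, 2175, 2176, 2180, 2181, 2185, 2186, 2187 → 24.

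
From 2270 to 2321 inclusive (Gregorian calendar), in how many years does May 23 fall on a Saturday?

7

Track May 23's weekday year by year (advancing +1, or +2 across a Feb 29):
  2270: Mon  2271: Tue (+1)  2272: Thu (+2)  2273: Fri (+1)  2274: Sat (+1) ✓
  2275: Sun (+1)  2276: Tue (+2)  2277: Wed (+1)  2278: Thu (+1)  2279: Fri (+1)
  2280: Sun (+2)  2281: Mon (+1)  2282: Tue (+1)  2283: Wed (+1)  … (24 more years) …
  2308: Sat (+2) ✓  2309: Sun (+1)  2310: Mon (+1)  2311: Tue (+1)  2312: Thu (+2)
  2313: Fri (+1)  2314: Sat (+1) ✓  2315: Sun (+1)  2316: Tue (+2)  2317: Wed (+1)
  2318: Thu (+1)  2319: Fri (+1)  2320: Sun (+2)  2321: Mon (+1)
Saturday years: 2274, 2285, 2291, 2296, 2303, 2308, 2314 — 7 in total.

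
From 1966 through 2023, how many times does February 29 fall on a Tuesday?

Leap years in 1966–2023: 14 of them.
Feb 29 weekday advances by 5 (mod 7) from one leap year to the next four years later (or differs when a century non-leap intervenes).
Leap-day weekdays: 1968:Thu 1972:Tue✓ 1976:Sun 1980:Fri 1984:Wed 1988:Mon 1992:Sat 1996:Thu 2000:Tue✓ 2004:Sun 2008:Fri 2012:Wed 2016:Mon 2020:Sat
Tuesday: 1972, 2000 → 2.

2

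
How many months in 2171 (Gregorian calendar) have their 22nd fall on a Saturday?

Check the 22nd of each month of 2171: Jan 22: Tue, Feb 22: Fri, Mar 22: Fri, Apr 22: Mon, May 22: Wed, Jun 22: Sat, Jul 22: Mon, Aug 22: Thu, Sep 22: Sun, Oct 22: Tue, Nov 22: Fri, Dec 22: Sun.
Saturday occurs in June — 1 month.

1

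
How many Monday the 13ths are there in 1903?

Check the 13th of each month of 1903: Jan 13: Tue, Feb 13: Fri, Mar 13: Fri, Apr 13: Mon, May 13: Wed, Jun 13: Sat, Jul 13: Mon, Aug 13: Thu, Sep 13: Sun, Oct 13: Tue, Nov 13: Fri, Dec 13: Sun.
Monday occurs in April, July — 2 months.

2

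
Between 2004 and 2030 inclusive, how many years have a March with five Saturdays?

11

March has 31 days; it has five Saturdays when Saturday falls among the first (month-length − 28) days — i.e. when March 1 is one of Saturday/Friday/Thursday.
March 1 by year: 2004:Mon 2005:Tue 2006:Wed 2007:Thu✓ 2008:Sat✓ 2009:Sun 2010:Mon 2011:Tue 2012:Thu✓ 2013:Fri✓ 2014:Sat✓ 2015:Sun 2016:Tue 2017:Wed 2018:Thu✓ 2019:Fri✓ 2020:Sun 2021:Mon 2022:Tue 2023:Wed 2024:Fri✓ 2025:Sat✓ 2026:Sun 2027:Mon 2028:Wed 2029:Thu✓ 2030:Fri✓
Years with five Saturdays: 2007, 2008, 2012, 2013, 2014, 2018, 2019, 2024, 2025, 2029, 2030 → 11.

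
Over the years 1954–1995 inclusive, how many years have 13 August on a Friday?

Track 13 August's weekday year by year (advancing +1, or +2 across a Feb 29):
  1954: Fri ✓  1955: Sat (+1)  1956: Mon (+2)  1957: Tue (+1)  1958: Wed (+1)
  1959: Thu (+1)  1960: Sat (+2)  1961: Sun (+1)  1962: Mon (+1)  1963: Tue (+1)
  1964: Thu (+2)  1965: Fri (+1) ✓  1966: Sat (+1)  1967: Sun (+1)  … (14 more years) …
  1982: Fri (+1) ✓  1983: Sat (+1)  1984: Mon (+2)  1985: Tue (+1)  1986: Wed (+1)
  1987: Thu (+1)  1988: Sat (+2)  1989: Sun (+1)  1990: Mon (+1)  1991: Tue (+1)
  1992: Thu (+2)  1993: Fri (+1) ✓  1994: Sat (+1)  1995: Sun (+1)
Friday years: 1954, 1965, 1971, 1976, 1982, 1993 — 6 in total.

6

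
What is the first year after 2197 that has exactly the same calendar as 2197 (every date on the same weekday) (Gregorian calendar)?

2209

Two years share a calendar iff Jan 1 falls on the same weekday and both are leap or both are common. 2197: Jan 1 is Sunday, common year.
2198: Jan 1 Monday, common
2199: Jan 1 Tuesday, common
2200: Jan 1 Wednesday, common
2201: Jan 1 Thursday, common
2202: Jan 1 Friday, common
2203: Jan 1 Saturday, common
2204: Jan 1 Sunday, leap
2205: Jan 1 Tuesday, common
2206: Jan 1 Wednesday, common
2207: Jan 1 Thursday, common
2208: Jan 1 Friday, leap
2209: Jan 1 Sunday, common
2209 matches on both conditions.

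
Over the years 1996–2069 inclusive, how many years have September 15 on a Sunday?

Track September 15's weekday year by year (advancing +1, or +2 across a Feb 29):
  1996: Sun ✓  1997: Mon (+1)  1998: Tue (+1)  1999: Wed (+1)  2000: Fri (+2)
  2001: Sat (+1)  2002: Sun (+1) ✓  2003: Mon (+1)  2004: Wed (+2)  2005: Thu (+1)
  2006: Fri (+1)  2007: Sat (+1)  2008: Mon (+2)  2009: Tue (+1)  … (46 more years) …
  2056: Fri (+2)  2057: Sat (+1)  2058: Sun (+1) ✓  2059: Mon (+1)  2060: Wed (+2)
  2061: Thu (+1)  2062: Fri (+1)  2063: Sat (+1)  2064: Mon (+2)  2065: Tue (+1)
  2066: Wed (+1)  2067: Thu (+1)  2068: Sat (+2)  2069: Sun (+1) ✓
Sunday years: 1996, 2002, 2013, 2019, 2024, 2030, 2041, 2047, 2052, 2058, 2069 — 11 in total.

11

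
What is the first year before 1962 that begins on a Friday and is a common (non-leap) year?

Jan 1 advances by 2 weekdays after a leap year and by 1 after a common year.
1962: Jan 1 is Monday.
1961: Sunday
1960: Friday (leap)
1959: Thursday
1958: Wednesday
1957: Tuesday
1956: Sunday (leap)
1955: Saturday
1954: Friday
1954 begins on a Friday and is a common year.

1954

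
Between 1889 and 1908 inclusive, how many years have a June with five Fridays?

6

June has 30 days; it has five Fridays when Friday falls among the first (month-length − 28) days — i.e. when June 1 is one of Friday/Thursday.
June 1 by year: 1889:Sat 1890:Sun 1891:Mon 1892:Wed 1893:Thu✓ 1894:Fri✓ 1895:Sat 1896:Mon 1897:Tue 1898:Wed 1899:Thu✓ 1900:Fri✓ 1901:Sat 1902:Sun 1903:Mon 1904:Wed 1905:Thu✓ 1906:Fri✓ 1907:Sat 1908:Mon
Years with five Fridays: 1893, 1894, 1899, 1900, 1905, 1906 → 6.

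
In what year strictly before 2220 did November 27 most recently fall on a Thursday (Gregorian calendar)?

From one year to the next, a fixed date's weekday advances by 1, or by 2 when a Feb 29 lies between the two dates.
2220: November 27 is Monday.
2219: Saturday (−2)
2218: Friday (−1)
2217: Thursday (−1)
November 27 falls on a Thursday in 2217.

2217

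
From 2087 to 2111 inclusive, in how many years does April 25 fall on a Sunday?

Track April 25's weekday year by year (advancing +1, or +2 across a Feb 29):
  2087: Fri  2088: Sun (+2) ✓  2089: Mon (+1)  2090: Tue (+1)  2091: Wed (+1)
  2092: Fri (+2)  2093: Sat (+1)  2094: Sun (+1) ✓  2095: Mon (+1)  2096: Wed (+2)
  2097: Thu (+1)  2098: Fri (+1)  2099: Sat (+1)  2100: Sun (+1) ✓  2101: Mon (+1)
  2102: Tue (+1)  2103: Wed (+1)  2104: Fri (+2)  2105: Sat (+1)  2106: Sun (+1) ✓
  2107: Mon (+1)  2108: Wed (+2)  2109: Thu (+1)  2110: Fri (+1)  2111: Sat (+1)
Sunday years: 2088, 2094, 2100, 2106 — 4 in total.

4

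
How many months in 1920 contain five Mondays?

A month of length L has five Mondays iff its first Monday is on day ≤ L−28 (so day 1–3 in a 31-day month, 1–2 in a 30-day month, day 1 in a leap February).
Checking each month of 1920: Jan starts Thu (31d); Feb starts Sun (29d); Mar starts Mon (31d) ✓; Apr starts Thu (30d); May starts Sat (31d) ✓; Jun starts Tue (30d); Jul starts Thu (31d); Aug starts Sun (31d) ✓; Sep starts Wed (30d); Oct starts Fri (31d); Nov starts Mon (30d) ✓; Dec starts Wed (31d).
Five-Monday months: March, May, August, November → 4.

4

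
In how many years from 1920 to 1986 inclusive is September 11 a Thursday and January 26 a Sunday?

7

Check each year's weekday for September 11 and January 26:
  1920: Sat/Mon  1921: Sun/Wed  1922: Mon/Thu  1923: Tue/Fri  1924: Thu/Sat  1925: Fri/Mon  1926: Sat/Tue  1927: Sun/Wed  1928: Tue/Thu  1929: Wed/Sat  1930: Thu/Sun ✓  1931: Fri/Mon  1932: Sun/Tue  1933: Mon/Thu  …(39 more)…  1973: Tue/Fri  1974: Wed/Sat  1975: Thu/Sun ✓  1976: Sat/Mon  1977: Sun/Wed  1978: Mon/Thu  1979: Tue/Fri  1980: Thu/Sat  1981: Fri/Mon  1982: Sat/Tue  1983: Sun/Wed  1984: Tue/Thu  1985: Wed/Sat  1986: Thu/Sun ✓
Both conditions hold in: 1930, 1941, 1947, 1958, 1969, 1975, 1986 — 7.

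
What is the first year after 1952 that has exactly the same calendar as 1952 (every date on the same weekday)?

Two years share a calendar iff Jan 1 falls on the same weekday and both are leap or both are common. 1952: Jan 1 is Tuesday, leap year.
1953: Jan 1 Thursday, common
1954: Jan 1 Friday, common
1955: Jan 1 Saturday, common
1956: Jan 1 Sunday, leap
1957: Jan 1 Tuesday, common
1958: Jan 1 Wednesday, common
1959: Jan 1 Thursday, common
1960: Jan 1 Friday, leap
1961: Jan 1 Sunday, common
1962: Jan 1 Monday, common
1963: Jan 1 Tuesday, common
1964: Jan 1 Wednesday, leap
1965: Jan 1 Friday, common
1966: Jan 1 Saturday, common
1967: Jan 1 Sunday, common
1968: Jan 1 Monday, leap
1969: Jan 1 Wednesday, common
1970: Jan 1 Thursday, common
1971: Jan 1 Friday, common
1972: Jan 1 Saturday, leap
1973: Jan 1 Monday, common
1974: Jan 1 Tuesday, common
1975: Jan 1 Wednesday, common
1976: Jan 1 Thursday, leap
1977: Jan 1 Saturday, common
1978: Jan 1 Sunday, common
1979: Jan 1 Monday, common
1980: Jan 1 Tuesday, leap
1980 matches on both conditions.

1980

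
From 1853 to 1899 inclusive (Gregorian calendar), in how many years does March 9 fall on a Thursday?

Track March 9's weekday year by year (advancing +1, or +2 across a Feb 29):
  1853: Wed  1854: Thu (+1) ✓  1855: Fri (+1)  1856: Sun (+2)  1857: Mon (+1)
  1858: Tue (+1)  1859: Wed (+1)  1860: Fri (+2)  1861: Sat (+1)  1862: Sun (+1)
  1863: Mon (+1)  1864: Wed (+2)  1865: Thu (+1) ✓  1866: Fri (+1)  … (19 more years) …
  1886: Tue (+1)  1887: Wed (+1)  1888: Fri (+2)  1889: Sat (+1)  1890: Sun (+1)
  1891: Mon (+1)  1892: Wed (+2)  1893: Thu (+1) ✓  1894: Fri (+1)  1895: Sat (+1)
  1896: Mon (+2)  1897: Tue (+1)  1898: Wed (+1)  1899: Thu (+1) ✓
Thursday years: 1854, 1865, 1871, 1876, 1882, 1893, 1899 — 7 in total.

7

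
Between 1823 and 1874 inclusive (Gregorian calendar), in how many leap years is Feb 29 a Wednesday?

2

Leap years in 1823–1874: 13 of them.
Feb 29 weekday advances by 5 (mod 7) from one leap year to the next four years later (or differs when a century non-leap intervenes).
Leap-day weekdays: 1824:Sun 1828:Fri 1832:Wed✓ 1836:Mon 1840:Sat 1844:Thu 1848:Tue 1852:Sun 1856:Fri 1860:Wed✓ 1864:Mon 1868:Sat 1872:Thu
Wednesday: 1832, 1860 → 2.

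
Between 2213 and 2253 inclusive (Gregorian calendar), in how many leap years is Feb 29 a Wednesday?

Leap years in 2213–2253: 10 of them.
Feb 29 weekday advances by 5 (mod 7) from one leap year to the next four years later (or differs when a century non-leap intervenes).
Leap-day weekdays: 2216:Thu 2220:Tue 2224:Sun 2228:Fri 2232:Wed✓ 2236:Mon 2240:Sat 2244:Thu 2248:Tue 2252:Sun
Wednesday: 2232 → 1.

1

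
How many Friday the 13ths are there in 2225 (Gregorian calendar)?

1

Check the 13th of each month of 2225: Jan 13: Thu, Feb 13: Sun, Mar 13: Sun, Apr 13: Wed, May 13: Fri, Jun 13: Mon, Jul 13: Wed, Aug 13: Sat, Sep 13: Tue, Oct 13: Thu, Nov 13: Sun, Dec 13: Tue.
Friday occurs in May — 1 month.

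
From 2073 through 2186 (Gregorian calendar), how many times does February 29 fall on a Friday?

4

Leap years in 2073–2186: 27 of them.
Feb 29 weekday advances by 5 (mod 7) from one leap year to the next four years later (or differs when a century non-leap intervenes).
Leap-day weekdays: 2076:Sat 2080:Thu 2084:Tue 2088:Sun 2092:Fri✓ 2096:Wed 2104:Fri✓ 2108:Wed 2112:Mon 2116:Sat 2120:Thu 2124:Tue 2128:Sun 2132:Fri✓ 2136:Wed 2140:Mon 2144:Sat 2148:Thu 2152:Tue 2156:Sun 2160:Fri✓ 2164:Wed 2168:Mon 2172:Sat 2176:Thu 2180:Tue 2184:Sun
Friday: 2092, 2104, 2132, 2160 → 4.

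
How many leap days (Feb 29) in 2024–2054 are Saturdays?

Leap years in 2024–2054: 8 of them.
Feb 29 weekday advances by 5 (mod 7) from one leap year to the next four years later (or differs when a century non-leap intervenes).
Leap-day weekdays: 2024:Thu 2028:Tue 2032:Sun 2036:Fri 2040:Wed 2044:Mon 2048:Sat✓ 2052:Thu
Saturday: 2048 → 1.

1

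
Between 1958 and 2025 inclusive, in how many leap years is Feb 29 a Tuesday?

2

Leap years in 1958–2025: 17 of them.
Feb 29 weekday advances by 5 (mod 7) from one leap year to the next four years later (or differs when a century non-leap intervenes).
Leap-day weekdays: 1960:Mon 1964:Sat 1968:Thu 1972:Tue✓ 1976:Sun 1980:Fri 1984:Wed 1988:Mon 1992:Sat 1996:Thu 2000:Tue✓ 2004:Sun 2008:Fri 2012:Wed 2016:Mon 2020:Sat 2024:Thu
Tuesday: 1972, 2000 → 2.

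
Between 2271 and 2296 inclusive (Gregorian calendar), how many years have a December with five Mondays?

December has 31 days; it has five Mondays when Monday falls among the first (month-length − 28) days — i.e. when December 1 is one of Monday/Sunday/Saturday.
December 1 by year: 2271:Fri 2272:Sun✓ 2273:Mon✓ 2274:Tue 2275:Wed 2276:Fri 2277:Sat✓ 2278:Sun✓ 2279:Mon✓ 2280:Wed 2281:Thu 2282:Fri 2283:Sat✓ 2284:Mon✓ 2285:Tue 2286:Wed 2287:Thu 2288:Sat✓ 2289:Sun✓ 2290:Mon✓ 2291:Tue 2292:Thu 2293:Fri 2294:Sat✓ 2295:Sun✓ 2296:Tue
Years with five Mondays: 2272, 2273, 2277, 2278, 2279, 2283, 2284, 2288, 2289, 2290, 2294, 2295 → 12.

12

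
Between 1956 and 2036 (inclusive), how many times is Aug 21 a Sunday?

11

Track Aug 21's weekday year by year (advancing +1, or +2 across a Feb 29):
  1956: Tue  1957: Wed (+1)  1958: Thu (+1)  1959: Fri (+1)  1960: Sun (+2) ✓
  1961: Mon (+1)  1962: Tue (+1)  1963: Wed (+1)  1964: Fri (+2)  1965: Sat (+1)
  1966: Sun (+1) ✓  1967: Mon (+1)  1968: Wed (+2)  1969: Thu (+1)  … (53 more years) …
  2023: Mon (+1)  2024: Wed (+2)  2025: Thu (+1)  2026: Fri (+1)  2027: Sat (+1)
  2028: Mon (+2)  2029: Tue (+1)  2030: Wed (+1)  2031: Thu (+1)  2032: Sat (+2)
  2033: Sun (+1) ✓  2034: Mon (+1)  2035: Tue (+1)  2036: Thu (+2)
Sunday years: 1960, 1966, 1977, 1983, 1988, 1994, 2005, 2011, 2016, 2022, 2033 — 11 in total.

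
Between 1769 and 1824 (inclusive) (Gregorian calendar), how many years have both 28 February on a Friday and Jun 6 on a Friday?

Check each year's weekday for 28 February and Jun 6:
  1769: Tue/Tue  1770: Wed/Wed  1771: Thu/Thu  1772: Fri/Sat  1773: Sun/Sun  1774: Mon/Mon  1775: Tue/Tue  1776: Wed/Thu  1777: Fri/Fri ✓  1778: Sat/Sat  1779: Sun/Sun  1780: Mon/Tue  1781: Wed/Wed  1782: Thu/Thu  …(28 more)…  1811: Thu/Thu  1812: Fri/Sat  1813: Sun/Sun  1814: Mon/Mon  1815: Tue/Tue  1816: Wed/Thu  1817: Fri/Fri ✓  1818: Sat/Sat  1819: Sun/Sun  1820: Mon/Tue  1821: Wed/Wed  1822: Thu/Thu  1823: Fri/Fri ✓  1824: Sat/Sun
Both conditions hold in: 1777, 1783, 1794, 1800, 1806, 1817, 1823 — 7.

7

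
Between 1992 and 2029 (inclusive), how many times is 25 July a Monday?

Track 25 July's weekday year by year (advancing +1, or +2 across a Feb 29):
  1992: Sat  1993: Sun (+1)  1994: Mon (+1) ✓  1995: Tue (+1)  1996: Thu (+2)
  1997: Fri (+1)  1998: Sat (+1)  1999: Sun (+1)  2000: Tue (+2)  2001: Wed (+1)
  2002: Thu (+1)  2003: Fri (+1)  2004: Sun (+2)  2005: Mon (+1) ✓  … (10 more years) …
  2016: Mon (+2) ✓  2017: Tue (+1)  2018: Wed (+1)  2019: Thu (+1)  2020: Sat (+2)
  2021: Sun (+1)  2022: Mon (+1) ✓  2023: Tue (+1)  2024: Thu (+2)  2025: Fri (+1)
  2026: Sat (+1)  2027: Sun (+1)  2028: Tue (+2)  2029: Wed (+1)
Monday years: 1994, 2005, 2011, 2016, 2022 — 5 in total.

5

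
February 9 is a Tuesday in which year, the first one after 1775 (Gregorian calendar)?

1779

From one year to the next, a fixed date's weekday advances by 1, or by 2 when a Feb 29 lies between the two dates.
1775: February 9 is Thursday.
1776: Friday (+1)
1777: Sunday (+2)
1778: Monday (+1)
1779: Tuesday (+1)
February 9 falls on a Tuesday in 1779.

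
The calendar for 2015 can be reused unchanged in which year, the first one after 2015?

Two years share a calendar iff Jan 1 falls on the same weekday and both are leap or both are common. 2015: Jan 1 is Thursday, common year.
2016: Jan 1 Friday, leap
2017: Jan 1 Sunday, common
2018: Jan 1 Monday, common
2019: Jan 1 Tuesday, common
2020: Jan 1 Wednesday, leap
2021: Jan 1 Friday, common
2022: Jan 1 Saturday, common
2023: Jan 1 Sunday, common
2024: Jan 1 Monday, leap
2025: Jan 1 Wednesday, common
2026: Jan 1 Thursday, common
2026 matches on both conditions.

2026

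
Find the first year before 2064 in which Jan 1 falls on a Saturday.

2061

Jan 1 advances by 2 weekdays after a leap year and by 1 after a common year.
2064: Jan 1 is Tuesday (leap).
2063: Monday
2062: Sunday
2061: Saturday
2061 begins on a Saturday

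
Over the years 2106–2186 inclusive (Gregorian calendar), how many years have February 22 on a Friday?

11

Track February 22's weekday year by year (advancing +1, or +2 across a Feb 29):
  2106: Mon  2107: Tue (+1)  2108: Wed (+1)  2109: Fri (+2) ✓  2110: Sat (+1)
  2111: Sun (+1)  2112: Mon (+1)  2113: Wed (+2)  2114: Thu (+1)  2115: Fri (+1) ✓
  2116: Sat (+1)  2117: Mon (+2)  2118: Tue (+1)  2119: Wed (+1)  … (53 more years) …
  2173: Mon (+2)  2174: Tue (+1)  2175: Wed (+1)  2176: Thu (+1)  2177: Sat (+2)
  2178: Sun (+1)  2179: Mon (+1)  2180: Tue (+1)  2181: Thu (+2)  2182: Fri (+1) ✓
  2183: Sat (+1)  2184: Sun (+1)  2185: Tue (+2)  2186: Wed (+1)
Friday years: 2109, 2115, 2126, 2132, 2137, 2143, 2154, 2160, 2165, 2171, 2182 — 11 in total.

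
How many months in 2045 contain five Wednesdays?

4

A month of length L has five Wednesdays iff its first Wednesday is on day ≤ L−28 (so day 1–3 in a 31-day month, 1–2 in a 30-day month, day 1 in a leap February).
Checking each month of 2045: Jan starts Sun (31d); Feb starts Wed (28d); Mar starts Wed (31d) ✓; Apr starts Sat (30d); May starts Mon (31d) ✓; Jun starts Thu (30d); Jul starts Sat (31d); Aug starts Tue (31d) ✓; Sep starts Fri (30d); Oct starts Sun (31d); Nov starts Wed (30d) ✓; Dec starts Fri (31d).
Five-Wednesday months: March, May, August, November → 4.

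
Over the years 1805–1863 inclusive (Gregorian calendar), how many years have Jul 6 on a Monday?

Track Jul 6's weekday year by year (advancing +1, or +2 across a Feb 29):
  1805: Sat  1806: Sun (+1)  1807: Mon (+1) ✓  1808: Wed (+2)  1809: Thu (+1)
  1810: Fri (+1)  1811: Sat (+1)  1812: Mon (+2) ✓  1813: Tue (+1)  1814: Wed (+1)
  1815: Thu (+1)  1816: Sat (+2)  1817: Sun (+1)  1818: Mon (+1) ✓  … (31 more years) …
  1850: Sat (+1)  1851: Sun (+1)  1852: Tue (+2)  1853: Wed (+1)  1854: Thu (+1)
  1855: Fri (+1)  1856: Sun (+2)  1857: Mon (+1) ✓  1858: Tue (+1)  1859: Wed (+1)
  1860: Fri (+2)  1861: Sat (+1)  1862: Sun (+1)  1863: Mon (+1) ✓
Monday years: 1807, 1812, 1818, 1829, 1835, 1840, 1846, 1857, 1863 — 9 in total.

9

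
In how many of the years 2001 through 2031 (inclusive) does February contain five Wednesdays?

1

February has 28 days (29 in leap years); it has five Wednesdays when Wednesday falls among the first (month-length − 28) days — i.e. when February 1 is Wednesday in a leap year (never in a common year).
February 1 by year: 2001:Thu 2002:Fri 2003:Sat 2004:Sun 2005:Tue 2006:Wed 2007:Thu 2008:Fri 2009:Sun 2010:Mon 2011:Tue 2012:Wed✓ 2013:Fri 2014:Sat 2015:Sun 2016:Mon 2017:Wed 2018:Thu 2019:Fri 2020:Sat 2021:Mon 2022:Tue 2023:Wed 2024:Thu 2025:Sat 2026:Sun 2027:Mon 2028:Tue 2029:Thu 2030:Fri 2031:Sat
Years with five Wednesdays: 2012 → 1.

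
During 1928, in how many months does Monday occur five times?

A month of length L has five Mondays iff its first Monday is on day ≤ L−28 (so day 1–3 in a 31-day month, 1–2 in a 30-day month, day 1 in a leap February).
Checking each month of 1928: Jan starts Sun (31d) ✓; Feb starts Wed (29d); Mar starts Thu (31d); Apr starts Sun (30d) ✓; May starts Tue (31d); Jun starts Fri (30d); Jul starts Sun (31d) ✓; Aug starts Wed (31d); Sep starts Sat (30d); Oct starts Mon (31d) ✓; Nov starts Thu (30d); Dec starts Sat (31d) ✓.
Five-Monday months: January, April, July, October, December → 5.

5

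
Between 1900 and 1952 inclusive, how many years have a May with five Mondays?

May has 31 days; it has five Mondays when Monday falls among the first (month-length − 28) days — i.e. when May 1 is one of Monday/Sunday/Saturday.
May 1 by year: 1900:Tue 1901:Wed 1902:Thu 1903:Fri 1904:Sun✓ 1905:Mon✓ 1906:Tue 1907:Wed 1908:Fri 1909:Sat✓ 1910:Sun✓ 1911:Mon✓ 1912:Wed 1913:Thu 1914:Fri …(23 more)… 1938:Sun✓ 1939:Mon✓ 1940:Wed 1941:Thu 1942:Fri 1943:Sat✓ 1944:Mon✓ 1945:Tue 1946:Wed 1947:Thu 1948:Sat✓ 1949:Sun✓ 1950:Mon✓ 1951:Tue 1952:Thu
Years with five Mondays: 1904, 1905, 1909, 1910, 1911, 1915, 1916, 1920, 1921, 1922, 1926, 1927, 1932, 1933, 1937, 1938, 1939, 1943, 1944, 1948, 1949, 1950 → 22.

22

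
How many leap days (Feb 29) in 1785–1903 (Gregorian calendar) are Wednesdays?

5

Leap years in 1785–1903: 27 of them.
Feb 29 weekday advances by 5 (mod 7) from one leap year to the next four years later (or differs when a century non-leap intervenes).
Leap-day weekdays: 1788:Fri 1792:Wed✓ 1796:Mon 1804:Wed✓ 1808:Mon 1812:Sat 1816:Thu 1820:Tue 1824:Sun 1828:Fri 1832:Wed✓ 1836:Mon 1840:Sat 1844:Thu 1848:Tue 1852:Sun 1856:Fri 1860:Wed✓ 1864:Mon 1868:Sat 1872:Thu 1876:Tue 1880:Sun 1884:Fri 1888:Wed✓ 1892:Mon 1896:Sat
Wednesday: 1792, 1804, 1832, 1860, 1888 → 5.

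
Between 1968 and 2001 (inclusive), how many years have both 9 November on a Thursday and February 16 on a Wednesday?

Check each year's weekday for 9 November and February 16:
  1968: Sat/Fri  1969: Sun/Sun  1970: Mon/Mon  1971: Tue/Tue  1972: Thu/Wed ✓  1973: Fri/Fri  1974: Sat/Sat  1975: Sun/Sun  1976: Tue/Mon  1977: Wed/Wed  1978: Thu/Thu  1979: Fri/Fri  1980: Sun/Sat  1981: Mon/Mon  …(6 more)…  1988: Wed/Tue  1989: Thu/Thu  1990: Fri/Fri  1991: Sat/Sat  1992: Mon/Sun  1993: Tue/Tue  1994: Wed/Wed  1995: Thu/Thu  1996: Sat/Fri  1997: Sun/Sun  1998: Mon/Mon  1999: Tue/Tue  2000: Thu/Wed ✓  2001: Fri/Fri
Both conditions hold in: 1972, 2000 — 2.

2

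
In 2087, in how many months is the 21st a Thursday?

Check the 21st of each month of 2087: Jan 21: Tue, Feb 21: Fri, Mar 21: Fri, Apr 21: Mon, May 21: Wed, Jun 21: Sat, Jul 21: Mon, Aug 21: Thu, Sep 21: Sun, Oct 21: Tue, Nov 21: Fri, Dec 21: Sun.
Thursday occurs in August — 1 month.

1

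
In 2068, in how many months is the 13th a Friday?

Check the 13th of each month of 2068: Jan 13: Fri, Feb 13: Mon, Mar 13: Tue, Apr 13: Fri, May 13: Sun, Jun 13: Wed, Jul 13: Fri, Aug 13: Mon, Sep 13: Thu, Oct 13: Sat, Nov 13: Tue, Dec 13: Thu.
Friday occurs in January, April, July — 3 months.

3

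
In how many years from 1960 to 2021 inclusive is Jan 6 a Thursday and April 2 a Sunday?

Check each year's weekday for Jan 6 and April 2:
  1960: Wed/Sat  1961: Fri/Sun  1962: Sat/Mon  1963: Sun/Tue  1964: Mon/Thu  1965: Wed/Fri  1966: Thu/Sat  1967: Fri/Sun  1968: Sat/Tue  1969: Mon/Wed  1970: Tue/Thu  1971: Wed/Fri  1972: Thu/Sun ✓  1973: Sat/Mon  …(34 more)…  2008: Sun/Wed  2009: Tue/Thu  2010: Wed/Fri  2011: Thu/Sat  2012: Fri/Mon  2013: Sun/Tue  2014: Mon/Wed  2015: Tue/Thu  2016: Wed/Sat  2017: Fri/Sun  2018: Sat/Mon  2019: Sun/Tue  2020: Mon/Thu  2021: Wed/Fri
Both conditions hold in: 1972, 2000 — 2.

2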